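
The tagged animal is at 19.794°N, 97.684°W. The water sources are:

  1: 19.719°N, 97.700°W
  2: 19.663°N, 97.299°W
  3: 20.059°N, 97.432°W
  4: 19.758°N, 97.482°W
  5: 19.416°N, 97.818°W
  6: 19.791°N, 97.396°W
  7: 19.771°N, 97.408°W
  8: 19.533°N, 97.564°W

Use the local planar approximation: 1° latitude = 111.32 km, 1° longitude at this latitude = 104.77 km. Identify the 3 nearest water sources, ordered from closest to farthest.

Distances from 19.794°N, 97.684°W:
1: √((-0.075·111.32)² + (-0.016·104.77)²) = √(69.70580 + 2.81005) = 8.516 km
2: √((-0.131·111.32)² + (0.385·104.77)²) = √(212.66156 + 1627.02920) = 42.892 km
3: √((0.265·111.32)² + (0.252·104.77)²) = √(870.23820 + 697.06772) = 39.589 km
4: √((-0.036·111.32)² + (0.202·104.77)²) = √(16.06022 + 447.89543) = 21.540 km
5: √((-0.378·111.32)² + (-0.134·104.77)²) = √(1770.63887 + 197.09858) = 44.359 km
6: √((-0.003·111.32)² + (0.288·104.77)²) = √(0.11153 + 910.45579) = 30.176 km
7: √((-0.023·111.32)² + (0.276·104.77)²) = √(6.55544 + 836.16513) = 29.030 km
8: √((-0.261·111.32)² + (0.120·104.77)²) = √(844.16513 + 158.06524) = 31.658 km
Sorted: 1 (8.516 km) < 4 (21.540 km) < 7 (29.030 km) < 6 (30.176 km) < 8 (31.658 km) < …

1, 4, 7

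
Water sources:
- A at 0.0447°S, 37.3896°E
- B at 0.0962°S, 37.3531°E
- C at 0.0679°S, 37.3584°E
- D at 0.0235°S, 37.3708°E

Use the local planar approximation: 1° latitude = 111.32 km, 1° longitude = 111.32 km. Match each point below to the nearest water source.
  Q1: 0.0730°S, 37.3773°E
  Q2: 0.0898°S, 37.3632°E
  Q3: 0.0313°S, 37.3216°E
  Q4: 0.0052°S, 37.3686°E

Q1→C; Q2→B; Q3→D; Q4→D

Q1 at 0.0730°S, 37.3773°E:
  A: √((0.0283·111.32)² + (0.0123·111.32)²) = √(9.924743 + 1.874807) = 3.4350 km
  B: √((-0.0232·111.32)² + (-0.0242·111.32)²) = √(6.669947 + 7.257334) = 3.7319 km
  C: √((0.0051·111.32)² + (-0.0189·111.32)²) = √(0.322320 + 4.426597) = 2.1792 km
  D: √((0.0495·111.32)² + (-0.0065·111.32)²) = √(30.363847 + 0.523568) = 5.5576 km
  → nearest: C (2.1792 km)
Q2 at 0.0898°S, 37.3632°E:
  A: √((0.0451·111.32)² + (0.0264·111.32)²) = √(25.205742 + 8.636828) = 5.8174 km
  B: √((-0.0064·111.32)² + (-0.0101·111.32)²) = √(0.507582 + 1.264122) = 1.3311 km
  C: √((0.0219·111.32)² + (-0.0048·111.32)²) = √(5.943395 + 0.285515) = 2.4958 km
  D: √((0.0663·111.32)² + (0.0076·111.32)²) = √(54.472016 + 0.715770) = 7.4288 km
  → nearest: B (1.3311 km)
Q3 at 0.0313°S, 37.3216°E:
  A: √((-0.0134·111.32)² + (0.0680·111.32)²) = √(2.225133 + 57.301266) = 7.7153 km
  B: √((-0.0649·111.32)² + (0.0315·111.32)²) = √(52.195828 + 12.296103) = 8.0307 km
  C: √((-0.0366·111.32)² + (0.0368·111.32)²) = √(16.600018 + 16.781935) = 5.7777 km
  D: √((0.0078·111.32)² + (0.0492·111.32)²) = √(0.753938 + 29.996916) = 5.5453 km
  → nearest: D (5.5453 km)
Q4 at 0.0052°S, 37.3686°E:
  A: √((-0.0395·111.32)² + (0.0210·111.32)²) = √(19.334840 + 5.464935) = 4.9799 km
  B: √((-0.0910·111.32)² + (-0.0155·111.32)²) = √(102.619331 + 2.977212) = 10.2760 km
  C: √((-0.0627·111.32)² + (-0.0102·111.32)²) = √(48.717105 + 1.289278) = 7.0715 km
  D: √((-0.0183·111.32)² + (0.0022·111.32)²) = √(4.150005 + 0.059978) = 2.0518 km
  → nearest: D (2.0518 km)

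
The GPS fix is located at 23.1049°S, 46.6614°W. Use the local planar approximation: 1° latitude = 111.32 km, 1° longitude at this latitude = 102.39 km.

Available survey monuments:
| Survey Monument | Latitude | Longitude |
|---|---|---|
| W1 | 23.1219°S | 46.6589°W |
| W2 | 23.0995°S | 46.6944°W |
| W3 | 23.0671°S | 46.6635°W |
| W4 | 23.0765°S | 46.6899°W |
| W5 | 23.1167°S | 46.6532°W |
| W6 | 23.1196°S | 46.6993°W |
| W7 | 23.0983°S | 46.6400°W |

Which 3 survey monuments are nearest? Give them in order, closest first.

W5, W1, W7

Distances from 23.1049°S, 46.6614°W:
W1: √((-0.0170·111.32)² + (0.0025·102.39)²) = √(3.581329 + 0.065523) = 1.9097 km
W2: √((0.0054·111.32)² + (-0.0330·102.39)²) = √(0.361355 + 11.416762) = 3.4319 km
W3: √((0.0378·111.32)² + (-0.0021·102.39)²) = √(17.706389 + 0.046233) = 4.2134 km
W4: √((0.0284·111.32)² + (-0.0285·102.39)²) = √(9.995006 + 8.515395) = 4.3024 km
W5: √((-0.0118·111.32)² + (0.0082·102.39)²) = √(1.725482 + 0.704925) = 1.5590 km
W6: √((-0.0147·111.32)² + (-0.0379·102.39)²) = √(2.677818 + 15.058909) = 4.2115 km
W7: √((0.0066·111.32)² + (0.0214·102.39)²) = √(0.539802 + 4.801121) = 2.3110 km
Sorted: W5 (1.5590 km) < W1 (1.9097 km) < W7 (2.3110 km) < W2 (3.4319 km) < W6 (4.2115 km) < …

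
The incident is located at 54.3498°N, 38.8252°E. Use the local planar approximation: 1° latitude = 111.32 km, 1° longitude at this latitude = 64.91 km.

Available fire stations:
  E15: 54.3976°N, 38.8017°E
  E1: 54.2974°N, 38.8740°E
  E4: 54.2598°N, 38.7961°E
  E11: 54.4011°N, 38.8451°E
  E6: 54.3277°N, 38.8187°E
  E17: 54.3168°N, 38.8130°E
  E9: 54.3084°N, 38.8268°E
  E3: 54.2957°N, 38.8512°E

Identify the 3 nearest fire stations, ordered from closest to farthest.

E6, E17, E9

Distances from 54.3498°N, 38.8252°E:
E15: 5.5354 km
E1: 6.6377 km
E4: 10.1953 km
E11: 5.8550 km
E6: 2.4961 km
E17: 3.7579 km
E9: 4.6098 km
E3: 6.2544 km
Sorted: E6 (2.4961 km) < E17 (3.7579 km) < E9 (4.6098 km) < E15 (5.5354 km) < E11 (5.8550 km) < …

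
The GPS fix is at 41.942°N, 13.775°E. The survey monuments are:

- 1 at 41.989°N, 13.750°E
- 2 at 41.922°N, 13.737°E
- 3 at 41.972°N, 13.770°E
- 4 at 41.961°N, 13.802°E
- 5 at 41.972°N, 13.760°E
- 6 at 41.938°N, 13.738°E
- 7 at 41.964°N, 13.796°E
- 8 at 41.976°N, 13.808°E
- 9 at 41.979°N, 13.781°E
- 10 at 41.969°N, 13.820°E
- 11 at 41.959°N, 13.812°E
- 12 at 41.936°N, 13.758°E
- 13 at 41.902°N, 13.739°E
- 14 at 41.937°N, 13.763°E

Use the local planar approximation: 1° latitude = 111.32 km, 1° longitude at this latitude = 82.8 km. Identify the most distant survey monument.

Distances from 41.942°N, 13.775°E:
1: 5.627 km
2: 3.854 km
3: 3.365 km
4: 3.078 km
5: 3.563 km
6: 3.096 km
7: 3.004 km
8: 4.668 km
9: 4.149 km
10: 4.787 km
11: 3.601 km
12: 1.558 km
13: 5.358 km
14: 1.139 km
Maximum: 1 at 5.627 km.

1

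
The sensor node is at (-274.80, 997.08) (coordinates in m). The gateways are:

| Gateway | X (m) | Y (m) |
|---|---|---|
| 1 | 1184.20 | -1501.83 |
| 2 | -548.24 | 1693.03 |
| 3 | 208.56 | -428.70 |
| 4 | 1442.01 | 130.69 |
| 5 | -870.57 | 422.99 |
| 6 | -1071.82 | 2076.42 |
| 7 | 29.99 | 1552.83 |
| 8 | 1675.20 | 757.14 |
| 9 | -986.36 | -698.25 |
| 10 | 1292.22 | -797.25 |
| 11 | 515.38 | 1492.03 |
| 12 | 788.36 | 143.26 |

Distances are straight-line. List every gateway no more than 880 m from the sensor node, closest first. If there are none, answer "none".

Distances from (-274.80, 997.08):
1: 2893.65 m
2: 747.74 m
3: 1505.49 m
4: 1923.04 m
5: 827.36 m
6: 1341.72 m
7: 633.84 m
8: 1964.71 m
9: 1838.60 m
10: 2382.26 m
11: 932.39 m
12: 1363.57 m
Threshold 880 m: 7 (633.84 m), 2 (747.74 m), 5 (827.36 m) are within range.

7, 2, 5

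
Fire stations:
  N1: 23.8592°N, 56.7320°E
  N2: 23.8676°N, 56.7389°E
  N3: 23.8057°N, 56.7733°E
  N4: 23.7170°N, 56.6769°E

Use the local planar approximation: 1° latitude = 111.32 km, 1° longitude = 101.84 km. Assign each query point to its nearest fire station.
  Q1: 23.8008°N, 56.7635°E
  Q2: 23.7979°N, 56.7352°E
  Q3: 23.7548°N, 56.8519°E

Q1→N3; Q2→N3; Q3→N3

Q1 at 23.8008°N, 56.7635°E:
  N1: √((0.0584·111.32)² + (-0.0315·101.84)²) = √(42.264145 + 10.291007) = 7.2495 km
  N2: √((0.0668·111.32)² + (-0.0246·101.84)²) = √(55.296714 + 6.276348) = 7.8469 km
  N3: √((0.0049·111.32)² + (0.0098·101.84)²) = √(0.297535 + 0.996068) = 1.1374 km
  N4: √((-0.0838·111.32)² + (-0.0866·101.84)²) = √(87.023076 + 77.780829) = 12.8376 km
  → nearest: N3 (1.1374 km)
Q2 at 23.7979°N, 56.7352°E:
  N1: √((0.0613·111.32)² + (-0.0032·101.84)²) = √(46.565830 + 0.106203) = 6.8317 km
  N2: √((0.0697·111.32)² + (0.0037·101.84)²) = √(60.202143 + 0.141984) = 7.7681 km
  N3: √((0.0078·111.32)² + (0.0381·101.84)²) = √(0.753938 + 15.055207) = 3.9761 km
  N4: √((-0.0809·111.32)² + (-0.0583·101.84)²) = √(81.104218 + 35.251199) = 10.7868 km
  → nearest: N3 (3.9761 km)
Q3 at 23.7548°N, 56.8519°E:
  N1: √((0.1044·111.32)² + (-0.1199·101.84)²) = √(135.066421 + 149.099143) = 16.8572 km
  N2: √((0.1128·111.32)² + (-0.1130·101.84)²) = √(157.675637 + 132.432223) = 17.0326 km
  N3: √((0.0509·111.32)² + (-0.0786·101.84)²) = √(32.105686 + 64.074005) = 9.8071 km
  N4: √((-0.0378·111.32)² + (-0.1750·101.84)²) = √(17.706389 + 317.623684) = 18.3120 km
  → nearest: N3 (9.8071 km)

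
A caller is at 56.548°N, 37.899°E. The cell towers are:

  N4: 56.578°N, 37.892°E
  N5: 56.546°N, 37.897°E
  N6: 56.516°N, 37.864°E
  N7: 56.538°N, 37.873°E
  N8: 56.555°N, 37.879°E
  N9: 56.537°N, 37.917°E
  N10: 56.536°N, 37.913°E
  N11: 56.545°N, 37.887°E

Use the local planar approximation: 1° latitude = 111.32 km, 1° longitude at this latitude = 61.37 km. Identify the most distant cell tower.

Distances from 56.548°N, 37.899°E:
N4: 3.367 km
N5: 0.254 km
N6: 4.160 km
N7: 1.946 km
N8: 1.454 km
N9: 1.649 km
N10: 1.588 km
N11: 0.809 km
Maximum: N6 at 4.160 km.

N6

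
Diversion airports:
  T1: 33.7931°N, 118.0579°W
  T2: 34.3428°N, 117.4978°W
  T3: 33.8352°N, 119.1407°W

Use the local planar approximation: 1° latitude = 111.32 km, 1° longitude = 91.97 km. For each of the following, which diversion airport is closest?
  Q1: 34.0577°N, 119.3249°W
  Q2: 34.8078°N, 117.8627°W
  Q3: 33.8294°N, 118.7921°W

Q1→T3; Q2→T2; Q3→T3

Q1 at 34.0577°N, 119.3249°W:
  T1: 120.1912 km
  T2: 171.0092 km
  T3: 30.0080 km
  → nearest: T3 (30.0080 km)
Q2 at 34.8078°N, 117.8627°W:
  T1: 114.3741 km
  T2: 61.6908 km
  T3: 159.8044 km
  → nearest: T2 (61.6908 km)
Q3 at 33.8294°N, 118.7921°W:
  T1: 67.6452 km
  T2: 132.0457 km
  T3: 32.0672 km
  → nearest: T3 (32.0672 km)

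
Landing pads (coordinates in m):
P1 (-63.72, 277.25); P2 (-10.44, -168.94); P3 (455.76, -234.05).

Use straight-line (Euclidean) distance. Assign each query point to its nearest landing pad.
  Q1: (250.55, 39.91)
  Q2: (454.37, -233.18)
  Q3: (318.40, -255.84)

Q1→P2; Q2→P3; Q3→P3

Q1 at (250.55, 39.91):
  P1: √((-314.27)² + (237.34)²) = √(98765.6329 + 56330.2756) = 393.82 m
  P2: √((-260.99)² + (-208.85)²) = √(68115.7801 + 43618.3225) = 334.27 m
  P3: √((205.21)² + (-273.96)²) = √(42111.1441 + 75054.0816) = 342.29 m
  → nearest: P2 (334.27 m)
Q2 at (454.37, -233.18):
  P1: √((-518.09)² + (510.43)²) = √(268417.2481 + 260538.7849) = 727.29 m
  P2: √((-464.81)² + (64.24)²) = √(216048.3361 + 4126.7776) = 469.23 m
  P3: √((1.39)² + (-0.87)²) = √(1.9321 + 0.7569) = 1.64 m
  → nearest: P3 (1.64 m)
Q3 at (318.40, -255.84):
  P1: √((-382.12)² + (533.09)²) = √(146015.6944 + 284184.9481) = 655.90 m
  P2: √((-328.84)² + (86.90)²) = √(108135.7456 + 7551.6100) = 340.13 m
  P3: √((137.36)² + (21.79)²) = √(18867.7696 + 474.8041) = 139.08 m
  → nearest: P3 (139.08 m)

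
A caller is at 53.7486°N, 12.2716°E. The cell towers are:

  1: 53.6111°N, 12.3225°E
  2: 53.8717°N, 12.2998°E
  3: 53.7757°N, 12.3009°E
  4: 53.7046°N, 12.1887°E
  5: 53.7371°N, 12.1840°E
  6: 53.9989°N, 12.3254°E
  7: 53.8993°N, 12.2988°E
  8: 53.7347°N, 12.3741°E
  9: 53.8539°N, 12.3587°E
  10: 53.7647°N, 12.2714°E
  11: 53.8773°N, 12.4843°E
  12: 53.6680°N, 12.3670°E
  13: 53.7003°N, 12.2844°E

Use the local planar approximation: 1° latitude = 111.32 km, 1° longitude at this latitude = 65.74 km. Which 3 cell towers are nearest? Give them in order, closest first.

Distances from 53.7486°N, 12.2716°E:
1: 15.6680 km
2: 13.8283 km
3: 3.5793 km
4: 7.3275 km
5: 5.8994 km
6: 28.0870 km
7: 16.8710 km
8: 6.9137 km
9: 13.0458 km
10: 1.7923 km
11: 20.0195 km
12: 10.9470 km
13: 5.4422 km
Sorted: 10 (1.7923 km) < 3 (3.5793 km) < 13 (5.4422 km) < 5 (5.8994 km) < 8 (6.9137 km) < …

10, 3, 13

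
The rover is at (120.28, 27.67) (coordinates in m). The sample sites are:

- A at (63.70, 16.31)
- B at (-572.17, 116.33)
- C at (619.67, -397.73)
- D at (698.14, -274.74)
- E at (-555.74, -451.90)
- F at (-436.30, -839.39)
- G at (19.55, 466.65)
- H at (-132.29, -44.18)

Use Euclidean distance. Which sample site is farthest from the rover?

Distances from (120.28, 27.67):
A: √((-56.58)² + (-11.36)²) = √(3201.2964 + 129.0496) = 57.71 m
B: √((-692.45)² + (88.66)²) = √(479487.0025 + 7860.5956) = 698.10 m
C: √((499.39)² + (-425.40)²) = √(249390.3721 + 180965.1600) = 656.01 m
D: √((577.86)² + (-302.41)²) = √(333922.1796 + 91451.8081) = 652.21 m
E: √((-676.02)² + (-479.57)²) = √(457003.0404 + 229987.3849) = 828.85 m
F: √((-556.58)² + (-867.06)²) = √(309781.2964 + 751793.0436) = 1030.33 m
G: √((-100.73)² + (438.98)²) = √(10146.5329 + 192703.4404) = 450.39 m
H: √((-252.57)² + (-71.85)²) = √(63791.6049 + 5162.4225) = 262.59 m
Maximum: F at 1030.33 m.

F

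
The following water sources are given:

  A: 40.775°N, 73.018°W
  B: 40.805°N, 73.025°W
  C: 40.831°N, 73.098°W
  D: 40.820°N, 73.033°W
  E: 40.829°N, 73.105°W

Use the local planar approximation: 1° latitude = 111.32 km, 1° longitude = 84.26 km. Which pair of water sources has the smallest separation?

C and E

Pairwise distances:
A–B: √((0.030·111.32)² + (-0.007·84.26)²) = √(11.15293 + 0.34789) = 3.391 km
A–C: √((0.056·111.32)² + (-0.080·84.26)²) = √(38.86176 + 45.43838) = 9.182 km
A–D: √((0.045·111.32)² + (-0.015·84.26)²) = √(25.09409 + 1.59744) = 5.166 km
A–E: √((0.054·111.32)² + (-0.087·84.26)²) = √(36.13549 + 53.73799) = 9.480 km
B–C: √((0.026·111.32)² + (-0.073·84.26)²) = √(8.37709 + 37.83455) = 6.798 km
B–D: √((0.015·111.32)² + (-0.008·84.26)²) = √(2.78823 + 0.45438) = 1.801 km
B–E: √((0.024·111.32)² + (-0.080·84.26)²) = √(7.13787 + 45.43838) = 7.251 km
C–D: √((-0.011·111.32)² + (0.065·84.26)²) = √(1.49945 + 29.99643) = 5.612 km
C–E: √((-0.002·111.32)² + (-0.007·84.26)²) = √(0.04957 + 0.34789) = 0.630 km
D–E: √((0.009·111.32)² + (-0.072·84.26)²) = √(1.00376 + 36.80509) = 6.149 km
Closest pair: C–E at 0.630 km.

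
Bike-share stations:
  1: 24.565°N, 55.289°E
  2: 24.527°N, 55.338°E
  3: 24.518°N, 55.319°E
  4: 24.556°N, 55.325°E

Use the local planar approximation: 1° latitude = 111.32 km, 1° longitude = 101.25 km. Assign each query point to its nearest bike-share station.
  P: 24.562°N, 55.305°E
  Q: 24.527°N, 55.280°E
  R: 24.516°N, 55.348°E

P at 24.562°N, 55.305°E:
  1: √((0.003·111.32)² + (-0.016·101.25)²) = √(0.11153 + 2.62440) = 1.654 km
  2: √((-0.035·111.32)² + (0.033·101.25)²) = √(15.18037 + 11.16395) = 5.133 km
  3: √((-0.044·111.32)² + (0.014·101.25)²) = √(23.99119 + 2.00931) = 5.099 km
  4: √((-0.006·111.32)² + (0.020·101.25)²) = √(0.44612 + 4.10063) = 2.132 km
  → nearest: 1 (1.654 km)
Q at 24.527°N, 55.280°E:
  1: √((0.038·111.32)² + (0.009·101.25)²) = √(17.89425 + 0.83038) = 4.327 km
  2: √((0.000·111.32)² + (0.058·101.25)²) = √(0.00000 + 34.48626) = 5.872 km
  3: √((-0.009·111.32)² + (0.039·101.25)²) = √(1.00376 + 15.59263) = 4.074 km
  4: √((0.029·111.32)² + (0.045·101.25)²) = √(10.42179 + 20.75941) = 5.584 km
  → nearest: 3 (4.074 km)
R at 24.516°N, 55.348°E:
  1: √((0.049·111.32)² + (-0.059·101.25)²) = √(29.75353 + 35.68569) = 8.089 km
  2: √((0.011·111.32)² + (-0.010·101.25)²) = √(1.49945 + 1.02516) = 1.589 km
  3: √((0.002·111.32)² + (-0.029·101.25)²) = √(0.04957 + 8.62156) = 2.945 km
  4: √((0.040·111.32)² + (-0.023·101.25)²) = √(19.82743 + 5.42308) = 5.025 km
  → nearest: 2 (1.589 km)

P→1; Q→3; R→2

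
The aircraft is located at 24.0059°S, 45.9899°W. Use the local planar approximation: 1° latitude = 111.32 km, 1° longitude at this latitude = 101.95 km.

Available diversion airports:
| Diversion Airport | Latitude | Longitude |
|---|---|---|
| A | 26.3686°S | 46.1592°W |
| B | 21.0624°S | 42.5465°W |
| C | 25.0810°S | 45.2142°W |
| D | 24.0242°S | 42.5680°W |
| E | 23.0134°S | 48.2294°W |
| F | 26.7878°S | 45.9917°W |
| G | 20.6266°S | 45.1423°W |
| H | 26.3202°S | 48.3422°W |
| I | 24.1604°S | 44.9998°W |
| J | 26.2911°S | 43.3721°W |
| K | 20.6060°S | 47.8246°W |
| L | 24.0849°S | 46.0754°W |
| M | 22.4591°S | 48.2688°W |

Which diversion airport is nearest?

Distances from 24.0059°S, 45.9899°W:
A: √((-2.3627·111.32)² + (-0.1693·101.95)²) = √(69177.292113 + 297.912260) = 263.5815 km
B: √((2.9435·111.32)² + (3.4434·101.95)²) = √(107367.904143 + 123239.353244) = 480.2158 km
C: √((-1.0751·111.32)² + (0.7757·101.95)²) = √(14323.333996 + 6254.059995) = 143.4482 km
D: √((-0.0183·111.32)² + (3.4219·101.95)²) = √(4.150005 + 121705.186940) = 348.8687 km
E: √((0.9925·111.32)² + (-2.2395·101.95)²) = √(12206.957322 + 52128.663905) = 253.6447 km
F: √((-2.7819·111.32)² + (-0.0018·101.95)²) = √(95902.388652 + 0.033676) = 309.6812 km
G: √((3.3793·111.32)² + (0.8476·101.95)²) = √(141514.158089 + 7467.175460) = 385.9810 km
H: √((-2.3143·111.32)² + (-2.3523·101.95)²) = √(66372.122492 + 57512.186294) = 351.9720 km
I: √((-0.1545·111.32)² + (0.9901·101.95)²) = √(295.803537 + 10189.023907) = 102.3954 km
J: √((-2.2852·111.32)² + (2.6178·101.95)²) = √(64713.490616 + 71227.448432) = 368.7017 km
K: √((3.3999·111.32)² + (-1.8347·101.95)²) = √(143244.739611 + 34986.828982) = 422.1748 km
L: √((-0.0790·111.32)² + (-0.0855·101.95)²) = √(77.339361 + 75.981295) = 12.3823 km
M: √((1.5468·111.32)² + (-2.2789·101.95)²) = √(29649.318959 + 53979.020179) = 289.1856 km
Minimum: L at 12.3823 km.

L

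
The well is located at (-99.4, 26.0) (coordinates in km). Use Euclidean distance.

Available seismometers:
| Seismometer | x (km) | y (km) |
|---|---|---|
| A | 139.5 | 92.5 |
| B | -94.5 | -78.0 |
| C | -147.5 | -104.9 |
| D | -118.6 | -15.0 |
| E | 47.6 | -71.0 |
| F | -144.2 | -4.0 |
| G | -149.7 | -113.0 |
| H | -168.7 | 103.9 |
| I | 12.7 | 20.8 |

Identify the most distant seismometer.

Distances from (-99.4, 26.0):
A: 248.0 km
B: 104.1 km
C: 139.5 km
D: 45.3 km
E: 176.1 km
F: 53.9 km
G: 147.8 km
H: 104.3 km
I: 112.2 km
Maximum: A at 248.0 km.

A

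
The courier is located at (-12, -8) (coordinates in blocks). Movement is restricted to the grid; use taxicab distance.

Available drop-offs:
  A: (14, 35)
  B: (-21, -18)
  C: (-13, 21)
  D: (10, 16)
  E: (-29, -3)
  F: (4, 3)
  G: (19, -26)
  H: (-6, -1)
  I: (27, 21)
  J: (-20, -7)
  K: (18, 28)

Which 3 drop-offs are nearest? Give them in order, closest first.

J, H, B

Distances from (-12, -8):
A: |26| + |43| = 26 + 43 = 69 blocks
B: |-9| + |-10| = 9 + 10 = 19 blocks
C: |-1| + |29| = 1 + 29 = 30 blocks
D: |22| + |24| = 22 + 24 = 46 blocks
E: |-17| + |5| = 17 + 5 = 22 blocks
F: |16| + |11| = 16 + 11 = 27 blocks
G: |31| + |-18| = 31 + 18 = 49 blocks
H: |6| + |7| = 6 + 7 = 13 blocks
I: |39| + |29| = 39 + 29 = 68 blocks
J: |-8| + |1| = 8 + 1 = 9 blocks
K: |30| + |36| = 30 + 36 = 66 blocks
Sorted: J (9 blocks) < H (13 blocks) < B (19 blocks) < E (22 blocks) < F (27 blocks) < …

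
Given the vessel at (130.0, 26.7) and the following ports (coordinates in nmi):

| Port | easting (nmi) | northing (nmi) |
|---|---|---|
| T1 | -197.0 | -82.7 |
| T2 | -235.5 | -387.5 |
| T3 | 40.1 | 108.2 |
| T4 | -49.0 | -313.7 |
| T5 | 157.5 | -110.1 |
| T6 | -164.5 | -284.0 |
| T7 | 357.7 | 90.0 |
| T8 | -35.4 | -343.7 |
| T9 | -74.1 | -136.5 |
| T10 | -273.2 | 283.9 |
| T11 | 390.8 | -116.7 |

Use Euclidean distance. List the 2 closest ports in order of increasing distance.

Distances from (130.0, 26.7):
T1: √((-327.0)² + (-109.4)²) = √(106929.000 + 11968.360) = 344.8 nmi
T2: √((-365.5)² + (-414.2)²) = √(133590.250 + 171561.640) = 552.4 nmi
T3: √((-89.9)² + (81.5)²) = √(8082.010 + 6642.250) = 121.3 nmi
T4: √((-179.0)² + (-340.4)²) = √(32041.000 + 115872.160) = 384.6 nmi
T5: √((27.5)² + (-136.8)²) = √(756.250 + 18714.240) = 139.5 nmi
T6: √((-294.5)² + (-310.7)²) = √(86730.250 + 96534.490) = 428.1 nmi
T7: √((227.7)² + (63.3)²) = √(51847.290 + 4006.890) = 236.3 nmi
T8: √((-165.4)² + (-370.4)²) = √(27357.160 + 137196.160) = 405.7 nmi
T9: √((-204.1)² + (-163.2)²) = √(41656.810 + 26634.240) = 261.3 nmi
T10: √((-403.2)² + (257.2)²) = √(162570.240 + 66151.840) = 478.2 nmi
T11: √((260.8)² + (-143.4)²) = √(68016.640 + 20563.560) = 297.6 nmi
Sorted: T3 (121.3 nmi) < T5 (139.5 nmi) < T7 (236.3 nmi) < T9 (261.3 nmi) < …

T3, T5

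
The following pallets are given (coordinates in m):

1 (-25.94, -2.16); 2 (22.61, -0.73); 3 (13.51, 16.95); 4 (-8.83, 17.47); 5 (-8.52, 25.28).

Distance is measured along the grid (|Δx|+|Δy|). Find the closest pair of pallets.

4 and 5

Pairwise distances:
4–5: |0.31| + |7.81| = 0.31 + 7.81 = 8.12 m
3–4: |-22.34| + |0.52| = 22.34 + 0.52 = 22.86 m
2–3: |-9.10| + |17.68| = 9.10 + 17.68 = 26.78 m
3–5: |-22.03| + |8.33| = 22.03 + 8.33 = 30.36 m
1–4: |17.11| + |19.63| = 17.11 + 19.63 = 36.74 m
1–5: |17.42| + |27.44| = 17.42 + 27.44 = 44.86 m
2–4: |-31.44| + |18.20| = 31.44 + 18.20 = 49.64 m
1–2: |48.55| + |1.43| = 48.55 + 1.43 = 49.98 m
2–5: |-31.13| + |26.01| = 31.13 + 26.01 = 57.14 m
1–3: |39.45| + |19.11| = 39.45 + 19.11 = 58.56 m
Closest pair: 4–5 at 8.12 m.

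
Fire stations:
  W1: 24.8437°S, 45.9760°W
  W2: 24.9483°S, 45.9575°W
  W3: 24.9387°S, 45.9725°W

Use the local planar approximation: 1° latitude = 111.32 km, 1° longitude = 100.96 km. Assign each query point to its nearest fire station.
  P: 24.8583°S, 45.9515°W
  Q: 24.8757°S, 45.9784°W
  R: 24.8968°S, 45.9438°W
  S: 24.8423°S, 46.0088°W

P at 24.8583°S, 45.9515°W:
  W1: √((0.0146·111.32)² + (-0.0245·100.96)²) = √(2.641509 + 6.118301) = 2.9597 km
  W2: √((-0.0900·111.32)² + (-0.0060·100.96)²) = √(100.376353 + 0.366945) = 10.0371 km
  W3: √((-0.0804·111.32)² + (-0.0210·100.96)²) = √(80.104791 + 4.495078) = 9.1978 km
  → nearest: W1 (2.9597 km)
Q at 24.8757°S, 45.9784°W:
  W1: √((0.0320·111.32)² + (0.0024·100.96)²) = √(12.689554 + 0.058711) = 3.5705 km
  W2: √((-0.0726·111.32)² + (0.0209·100.96)²) = √(65.316008 + 4.452370) = 8.3527 km
  W3: √((-0.0630·111.32)² + (0.0059·100.96)²) = √(49.184413 + 0.354816) = 7.0384 km
  → nearest: W1 (3.5705 km)
R at 24.8968°S, 45.9438°W:
  W1: √((0.0531·111.32)² + (-0.0322·100.96)²) = √(34.941009 + 10.568429) = 6.7461 km
  W2: √((-0.0515·111.32)² + (-0.0137·100.96)²) = √(32.867060 + 1.913109) = 5.8975 km
  W3: √((-0.0419·111.32)² + (-0.0287·100.96)²) = √(21.755769 + 8.395808) = 5.4910 km
  → nearest: W3 (5.4910 km)
S at 24.8423°S, 46.0088°W:
  W1: √((-0.0014·111.32)² + (0.0328·100.96)²) = √(0.024289 + 10.965953) = 3.3152 km
  W2: √((-0.1060·111.32)² + (0.0513·100.96)²) = √(139.238112 + 26.824610) = 12.8865 km
  W3: √((-0.0964·111.32)² + (0.0363·100.96)²) = √(115.159684 + 13.431111) = 11.3398 km
  → nearest: W1 (3.3152 km)

P→W1; Q→W1; R→W3; S→W1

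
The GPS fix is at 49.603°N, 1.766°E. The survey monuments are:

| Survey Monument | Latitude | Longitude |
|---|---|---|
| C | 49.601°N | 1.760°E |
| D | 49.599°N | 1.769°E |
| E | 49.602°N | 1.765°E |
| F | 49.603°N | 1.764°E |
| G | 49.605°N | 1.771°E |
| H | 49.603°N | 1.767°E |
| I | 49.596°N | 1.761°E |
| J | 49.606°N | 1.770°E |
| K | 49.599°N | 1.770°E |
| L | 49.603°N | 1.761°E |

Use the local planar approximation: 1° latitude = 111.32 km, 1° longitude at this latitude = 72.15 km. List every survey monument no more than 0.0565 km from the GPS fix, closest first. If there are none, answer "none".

none

Distances from 49.603°N, 1.766°E:
C: √((-0.002·111.32)² + (-0.006·72.15)²) = √(0.04957 + 0.18740) = 0.487 km
D: √((-0.004·111.32)² + (0.003·72.15)²) = √(0.19827 + 0.04685) = 0.495 km
E: √((-0.001·111.32)² + (-0.001·72.15)²) = √(0.01239 + 0.00521) = 0.133 km
F: √((0.000·111.32)² + (-0.002·72.15)²) = √(0.00000 + 0.02082) = 0.144 km
G: √((0.002·111.32)² + (0.005·72.15)²) = √(0.04957 + 0.13014) = 0.424 km
H: √((0.000·111.32)² + (0.001·72.15)²) = √(0.00000 + 0.00521) = 0.072 km
I: √((-0.007·111.32)² + (-0.005·72.15)²) = √(0.60721 + 0.13014) = 0.859 km
J: √((0.003·111.32)² + (0.004·72.15)²) = √(0.11153 + 0.08329) = 0.441 km
K: √((-0.004·111.32)² + (0.004·72.15)²) = √(0.19827 + 0.08329) = 0.531 km
L: √((0.000·111.32)² + (-0.005·72.15)²) = √(0.00000 + 0.13014) = 0.361 km
Threshold 0.0565 km: none within range.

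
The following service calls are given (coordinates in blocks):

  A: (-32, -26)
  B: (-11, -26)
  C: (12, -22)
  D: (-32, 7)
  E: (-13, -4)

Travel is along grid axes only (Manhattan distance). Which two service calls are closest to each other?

Pairwise distances:
A–B: 21 blocks
B–E: 24 blocks
B–C: 27 blocks
D–E: 30 blocks
A–D: 33 blocks
A–E: 41 blocks
C–E: 43 blocks
A–C: 48 blocks
B–D: 54 blocks
C–D: 73 blocks
Closest pair: A–B at 21 blocks.

A and B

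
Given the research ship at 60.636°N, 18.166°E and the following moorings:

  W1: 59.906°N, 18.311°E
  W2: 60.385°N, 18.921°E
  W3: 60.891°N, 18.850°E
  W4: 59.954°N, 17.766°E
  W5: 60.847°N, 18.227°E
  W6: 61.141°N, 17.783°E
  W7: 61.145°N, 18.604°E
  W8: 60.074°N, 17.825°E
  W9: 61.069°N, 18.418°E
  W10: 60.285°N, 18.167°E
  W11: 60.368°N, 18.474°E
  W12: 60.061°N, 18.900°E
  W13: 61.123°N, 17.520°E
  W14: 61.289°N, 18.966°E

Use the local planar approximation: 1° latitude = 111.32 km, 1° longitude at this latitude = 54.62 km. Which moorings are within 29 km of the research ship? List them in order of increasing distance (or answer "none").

W5

Distances from 60.636°N, 18.166°E:
W1: √((-0.730·111.32)² + (0.145·54.62)²) = √(6603.77268 + 62.72482) = 81.649 km
W2: √((-0.251·111.32)² + (0.755·54.62)²) = √(780.71736 + 1700.58089) = 49.813 km
W3: √((0.255·111.32)² + (0.684·54.62)²) = √(805.79906 + 1395.77558) = 46.921 km
W4: √((-0.682·111.32)² + (-0.400·54.62)²) = √(5763.88284 + 477.33510) = 79.001 km
W5: √((0.211·111.32)² + (0.061·54.62)²) = √(551.71057 + 11.10102) = 23.724 km
W6: √((0.505·111.32)² + (-0.383·54.62)²) = √(3160.30612 + 437.62381) = 59.983 km
W7: √((0.509·111.32)² + (0.438·54.62)²) = √(3210.56865 + 572.33672) = 61.505 km
W8: √((-0.562·111.32)² + (-0.341·54.62)²) = √(3913.98382 + 346.90627) = 65.275 km
W9: √((0.433·111.32)² + (0.252·54.62)²) = √(2323.39039 + 189.45430) = 50.128 km
W10: √((-0.351·111.32)² + (0.001·54.62)²) = √(1526.72434 + 0.00298) = 39.073 km
W11: √((-0.268·111.32)² + (0.308·54.62)²) = √(890.05324 + 283.01198) = 34.250 km
W12: √((-0.575·111.32)² + (0.734·54.62)²) = √(4097.15208 + 1607.29470) = 75.528 km
W13: √((0.487·111.32)² + (-0.646·54.62)²) = √(2939.03202 + 1244.99735) = 64.684 km
W14: √((0.653·111.32)² + (0.800·54.62)²) = √(5284.12105 + 1909.34042) = 84.814 km
Threshold 29 km: W5 (23.724 km) is within range.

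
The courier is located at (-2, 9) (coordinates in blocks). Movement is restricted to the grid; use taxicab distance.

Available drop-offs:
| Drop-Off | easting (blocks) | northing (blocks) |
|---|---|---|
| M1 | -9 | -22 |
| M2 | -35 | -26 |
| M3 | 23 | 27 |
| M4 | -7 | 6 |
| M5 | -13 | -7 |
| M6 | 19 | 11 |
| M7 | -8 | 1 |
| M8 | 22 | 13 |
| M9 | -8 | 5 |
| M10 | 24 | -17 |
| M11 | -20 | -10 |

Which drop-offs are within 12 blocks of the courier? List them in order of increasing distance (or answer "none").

M4, M9

Distances from (-2, 9):
M1: 38 blocks
M2: 68 blocks
M3: 43 blocks
M4: 8 blocks
M5: 27 blocks
M6: 23 blocks
M7: 14 blocks
M8: 28 blocks
M9: 10 blocks
M10: 52 blocks
M11: 37 blocks
Threshold 12 blocks: M4 (8 blocks), M9 (10 blocks) are within range.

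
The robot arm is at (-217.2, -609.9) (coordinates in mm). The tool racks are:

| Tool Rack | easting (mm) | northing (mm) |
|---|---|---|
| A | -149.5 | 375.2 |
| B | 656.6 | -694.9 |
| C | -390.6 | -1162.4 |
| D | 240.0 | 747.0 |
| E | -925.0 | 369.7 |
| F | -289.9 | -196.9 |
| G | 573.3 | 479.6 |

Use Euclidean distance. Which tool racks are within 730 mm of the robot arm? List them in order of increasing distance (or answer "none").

F, C

Distances from (-217.2, -609.9):
A: √((67.7)² + (985.1)²) = √(4583.290 + 970422.010) = 987.4 mm
B: √((873.8)² + (-85.0)²) = √(763526.440 + 7225.000) = 877.9 mm
C: √((-173.4)² + (-552.5)²) = √(30067.560 + 305256.250) = 579.1 mm
D: √((457.2)² + (1356.9)²) = √(209031.840 + 1841177.610) = 1431.9 mm
E: √((-707.8)² + (979.6)²) = √(500980.840 + 959616.160) = 1208.6 mm
F: √((-72.7)² + (413.0)²) = √(5285.290 + 170569.000) = 419.3 mm
G: √((790.5)² + (1089.5)²) = √(624890.250 + 1187010.250) = 1346.1 mm
Threshold 730 mm: F (419.3 mm), C (579.1 mm) are within range.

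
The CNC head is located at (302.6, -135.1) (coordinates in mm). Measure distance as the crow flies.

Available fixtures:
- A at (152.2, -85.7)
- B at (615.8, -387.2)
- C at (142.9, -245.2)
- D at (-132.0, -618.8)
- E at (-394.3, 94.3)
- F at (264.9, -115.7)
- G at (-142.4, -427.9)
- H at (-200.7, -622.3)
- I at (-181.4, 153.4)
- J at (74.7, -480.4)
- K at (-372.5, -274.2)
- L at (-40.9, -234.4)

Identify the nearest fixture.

F

Distances from (302.6, -135.1):
A: 158.3 mm
B: 402.1 mm
C: 194.0 mm
D: 650.3 mm
E: 733.7 mm
F: 42.4 mm
G: 532.7 mm
H: 700.5 mm
I: 563.5 mm
J: 413.7 mm
K: 689.3 mm
L: 357.6 mm
Minimum: F at 42.4 mm.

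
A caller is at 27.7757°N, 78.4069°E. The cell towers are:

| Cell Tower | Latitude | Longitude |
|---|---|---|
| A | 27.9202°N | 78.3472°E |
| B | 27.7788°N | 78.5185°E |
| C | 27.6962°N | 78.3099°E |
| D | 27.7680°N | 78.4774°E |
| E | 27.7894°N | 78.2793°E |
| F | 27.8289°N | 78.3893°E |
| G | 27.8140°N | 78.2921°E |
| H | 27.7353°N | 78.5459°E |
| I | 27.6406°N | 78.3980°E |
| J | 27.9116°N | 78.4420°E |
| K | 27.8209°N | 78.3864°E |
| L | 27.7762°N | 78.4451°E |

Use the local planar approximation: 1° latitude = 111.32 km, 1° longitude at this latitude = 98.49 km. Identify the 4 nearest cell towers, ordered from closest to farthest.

L, K, F, D

Distances from 27.7757°N, 78.4069°E:
A: 17.1267 km
B: 10.9969 km
C: 13.0227 km
D: 6.9963 km
E: 12.6595 km
F: 6.1707 km
G: 12.0838 km
H: 14.4099 km
I: 15.0649 km
J: 15.5183 km
K: 5.4216 km
L: 3.7627 km
Sorted: L (3.7627 km) < K (5.4216 km) < F (6.1707 km) < D (6.9963 km) < B (10.9969 km) < G (12.0838 km) < …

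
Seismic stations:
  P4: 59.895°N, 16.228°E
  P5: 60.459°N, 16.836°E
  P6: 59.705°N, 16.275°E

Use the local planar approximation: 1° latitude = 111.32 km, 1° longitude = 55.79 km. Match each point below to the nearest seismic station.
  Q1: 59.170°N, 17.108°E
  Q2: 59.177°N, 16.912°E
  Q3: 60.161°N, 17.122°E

Q1 at 59.170°N, 17.108°E:
  P4: √((0.725·111.32)² + (-0.880·55.79)²) = √(6513.61985 + 2410.33866) = 94.467 km
  P5: √((1.289·111.32)² + (-0.272·55.79)²) = √(20589.80483 + 230.27698) = 144.292 km
  P6: √((0.535·111.32)² + (-0.833·55.79)²) = √(3546.94096 + 2159.74624) = 75.543 km
  → nearest: P6 (75.543 km)
Q2 at 59.177°N, 16.912°E:
  P4: √((0.718·111.32)² + (-0.684·55.79)²) = √(6388.44682 + 1456.21308) = 88.570 km
  P5: √((1.282·111.32)² + (-0.076·55.79)²) = √(20366.78345 + 17.97794) = 142.775 km
  P6: √((0.528·111.32)² + (-0.637·55.79)²) = √(3454.73103 + 1262.96579) = 68.685 km
  → nearest: P6 (68.685 km)
Q3 at 60.161°N, 17.122°E:
  P4: √((-0.266·111.32)² + (-0.894·55.79)²) = √(876.81843 + 2487.64131) = 58.004 km
  P5: √((0.298·111.32)² + (-0.286·55.79)²) = √(1100.47181 + 254.59202) = 36.811 km
  P6: √((-0.456·111.32)² + (-0.847·55.79)²) = √(2576.77252 + 2232.95280) = 69.352 km
  → nearest: P5 (36.811 km)

Q1→P6; Q2→P6; Q3→P5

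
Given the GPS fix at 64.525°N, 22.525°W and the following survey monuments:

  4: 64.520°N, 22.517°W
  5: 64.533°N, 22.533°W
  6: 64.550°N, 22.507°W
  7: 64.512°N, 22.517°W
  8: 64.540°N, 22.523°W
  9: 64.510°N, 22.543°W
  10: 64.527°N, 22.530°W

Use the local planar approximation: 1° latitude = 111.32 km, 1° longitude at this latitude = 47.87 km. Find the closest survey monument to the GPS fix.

10

Distances from 64.525°N, 22.525°W:
4: 0.676 km
5: 0.969 km
6: 2.913 km
7: 1.497 km
8: 1.673 km
9: 1.879 km
10: 0.327 km
Minimum: 10 at 0.327 km.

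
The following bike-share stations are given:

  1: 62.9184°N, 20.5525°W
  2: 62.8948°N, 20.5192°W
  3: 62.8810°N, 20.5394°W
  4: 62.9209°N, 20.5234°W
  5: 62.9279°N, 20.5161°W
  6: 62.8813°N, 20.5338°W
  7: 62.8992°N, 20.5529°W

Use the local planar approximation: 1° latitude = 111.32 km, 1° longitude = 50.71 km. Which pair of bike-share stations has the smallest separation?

Pairwise distances:
1–2: 3.1231 km
1–3: 4.2160 km
1–4: 1.5017 km
1–5: 2.1273 km
1–6: 4.2374 km
1–7: 2.1374 km
2–3: 1.8464 km
2–4: 2.9132 km
2–5: 3.6880 km
2–6: 1.6753 km
2–7: 1.7777 km
3–4: 4.5152 km
3–5: 5.3529 km
3–6: 0.2859 km
3–7: 2.1386 km
4–5: 0.8627 km
4–6: 4.4397 km
4–7: 2.8413 km
5–6: 5.2646 km
5–7: 3.7000 km
6–7: 2.2156 km
Closest pair: 3–6 at 0.2859 km.

3 and 6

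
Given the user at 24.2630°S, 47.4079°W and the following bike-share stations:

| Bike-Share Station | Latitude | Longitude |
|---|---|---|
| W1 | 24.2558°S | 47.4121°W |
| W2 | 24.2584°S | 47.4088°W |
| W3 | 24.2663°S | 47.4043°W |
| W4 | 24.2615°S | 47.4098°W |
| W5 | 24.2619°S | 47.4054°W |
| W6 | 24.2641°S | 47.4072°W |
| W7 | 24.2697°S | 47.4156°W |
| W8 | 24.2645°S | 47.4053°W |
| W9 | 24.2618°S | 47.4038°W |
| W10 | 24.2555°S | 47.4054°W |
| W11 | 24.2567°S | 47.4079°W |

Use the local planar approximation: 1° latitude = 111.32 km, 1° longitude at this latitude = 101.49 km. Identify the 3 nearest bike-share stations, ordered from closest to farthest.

W6, W4, W5

Distances from 24.2630°S, 47.4079°W:
W1: 0.9078 km
W2: 0.5202 km
W3: 0.5181 km
W4: 0.2551 km
W5: 0.2817 km
W6: 0.1416 km
W7: 1.0803 km
W8: 0.3123 km
W9: 0.4370 km
W10: 0.8726 km
W11: 0.7013 km
Sorted: W6 (0.1416 km) < W4 (0.2551 km) < W5 (0.2817 km) < W8 (0.3123 km) < W9 (0.4370 km) < …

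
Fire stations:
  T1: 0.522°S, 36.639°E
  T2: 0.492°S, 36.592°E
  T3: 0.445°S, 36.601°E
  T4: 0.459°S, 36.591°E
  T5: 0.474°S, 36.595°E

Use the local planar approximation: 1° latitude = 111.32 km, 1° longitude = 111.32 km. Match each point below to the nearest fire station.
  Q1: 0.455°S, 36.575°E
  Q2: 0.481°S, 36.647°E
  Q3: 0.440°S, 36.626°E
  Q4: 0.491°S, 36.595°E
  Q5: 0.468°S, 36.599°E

Q1 at 0.455°S, 36.575°E:
  T1: 10.314 km
  T2: 4.533 km
  T3: 3.101 km
  T4: 1.836 km
  T5: 3.071 km
  → nearest: T4 (1.836 km)
Q2 at 0.481°S, 36.647°E:
  T1: 4.650 km
  T2: 6.244 km
  T3: 6.502 km
  T4: 6.698 km
  T5: 5.841 km
  → nearest: T1 (4.650 km)
Q3 at 0.440°S, 36.626°E:
  T1: 9.242 km
  T2: 6.916 km
  T3: 2.838 km
  T4: 4.433 km
  T5: 5.122 km
  → nearest: T3 (2.838 km)
Q4 at 0.491°S, 36.595°E:
  T1: 5.992 km
  T2: 0.352 km
  T3: 5.164 km
  T4: 3.590 km
  T5: 1.892 km
  → nearest: T2 (0.352 km)
Q5 at 0.468°S, 36.599°E:
  T1: 7.481 km
  T2: 2.783 km
  T3: 2.570 km
  T4: 1.340 km
  T5: 0.803 km
  → nearest: T5 (0.803 km)

Q1→T4; Q2→T1; Q3→T3; Q4→T2; Q5→T5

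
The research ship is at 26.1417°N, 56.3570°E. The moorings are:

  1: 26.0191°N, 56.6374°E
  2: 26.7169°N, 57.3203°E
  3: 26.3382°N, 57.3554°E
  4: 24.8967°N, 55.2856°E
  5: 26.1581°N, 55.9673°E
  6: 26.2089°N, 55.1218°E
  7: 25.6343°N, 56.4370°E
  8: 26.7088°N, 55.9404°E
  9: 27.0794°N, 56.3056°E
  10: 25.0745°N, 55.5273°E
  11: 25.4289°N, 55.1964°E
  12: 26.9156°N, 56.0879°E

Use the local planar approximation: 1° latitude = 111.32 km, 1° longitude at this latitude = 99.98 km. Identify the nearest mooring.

Distances from 26.1417°N, 56.3570°E:
1: √((-0.1226·111.32)² + (0.2804·99.98)²) = √(186.263318 + 785.927135) = 31.1800 km
2: √((0.5752·111.32)² + (0.9633·99.98)²) = √(4100.002769 + 9275.757484) = 115.6536 km
3: √((0.1965·111.32)² + (0.9984·99.98)²) = √(478.488500 + 9964.038788) = 102.1887 km
4: √((-1.2450·111.32)² + (-1.0714·99.98)²) = √(19208.130524 + 11474.388467) = 175.1643 km
5: √((0.0164·111.32)² + (-0.3897·99.98)²) = √(3.332991 + 1518.053496) = 39.0050 km
6: √((0.0672·111.32)² + (-1.2352·99.98)²) = √(55.960932 + 15251.088134) = 123.7217 km
7: √((-0.5074·111.32)² + (0.0800·99.98)²) = √(3190.416047 + 63.974403) = 57.0473 km
8: √((0.5671·111.32)² + (-0.4166·99.98)²) = √(3985.342861 + 1734.861447) = 75.6320 km
9: √((0.9377·111.32)² + (-0.0514·99.98)²) = √(10896.178955 + 26.409033) = 104.5112 km
10: √((-1.0672·111.32)² + (-0.8297·99.98)²) = √(14113.607271 + 6881.267567) = 144.8961 km
11: √((-0.7128·111.32)² + (-1.1606·99.98)²) = √(6296.247296 + 13464.536169) = 140.5731 km
12: √((0.7739·111.32)² + (-0.2691·99.98)²) = √(7421.916921 + 723.858470) = 90.2539 km
Minimum: 1 at 31.1800 km.

1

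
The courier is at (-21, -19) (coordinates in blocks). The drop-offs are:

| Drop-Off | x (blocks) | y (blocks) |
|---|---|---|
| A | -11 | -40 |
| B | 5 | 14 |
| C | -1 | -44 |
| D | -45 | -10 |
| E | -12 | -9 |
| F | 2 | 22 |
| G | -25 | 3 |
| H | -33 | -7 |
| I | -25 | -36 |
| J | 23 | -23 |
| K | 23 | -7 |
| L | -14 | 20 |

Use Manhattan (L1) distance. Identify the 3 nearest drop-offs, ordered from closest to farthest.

Distances from (-21, -19):
A: |10| + |-21| = 10 + 21 = 31 blocks
B: |26| + |33| = 26 + 33 = 59 blocks
C: |20| + |-25| = 20 + 25 = 45 blocks
D: |-24| + |9| = 24 + 9 = 33 blocks
E: |9| + |10| = 9 + 10 = 19 blocks
F: |23| + |41| = 23 + 41 = 64 blocks
G: |-4| + |22| = 4 + 22 = 26 blocks
H: |-12| + |12| = 12 + 12 = 24 blocks
I: |-4| + |-17| = 4 + 17 = 21 blocks
J: |44| + |-4| = 44 + 4 = 48 blocks
K: |44| + |12| = 44 + 12 = 56 blocks
L: |7| + |39| = 7 + 39 = 46 blocks
Sorted: E (19 blocks) < I (21 blocks) < H (24 blocks) < G (26 blocks) < A (31 blocks) < …

E, I, H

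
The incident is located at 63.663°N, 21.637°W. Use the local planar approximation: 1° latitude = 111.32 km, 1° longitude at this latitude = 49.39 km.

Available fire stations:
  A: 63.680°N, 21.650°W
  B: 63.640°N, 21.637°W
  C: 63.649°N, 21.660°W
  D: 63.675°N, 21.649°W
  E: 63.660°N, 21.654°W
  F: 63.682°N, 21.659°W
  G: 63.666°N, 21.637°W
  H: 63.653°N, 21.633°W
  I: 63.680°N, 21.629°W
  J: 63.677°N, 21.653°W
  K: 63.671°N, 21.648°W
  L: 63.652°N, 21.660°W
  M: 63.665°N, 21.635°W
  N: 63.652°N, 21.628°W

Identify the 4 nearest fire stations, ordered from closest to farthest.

Distances from 63.663°N, 21.637°W:
A: 1.998 km
B: 2.560 km
C: 1.929 km
D: 1.461 km
E: 0.904 km
F: 2.378 km
G: 0.334 km
H: 1.131 km
I: 1.933 km
J: 1.747 km
K: 1.043 km
L: 1.670 km
M: 0.244 km
N: 1.303 km
Sorted: M (0.244 km) < G (0.334 km) < E (0.904 km) < K (1.043 km) < H (1.131 km) < N (1.303 km) < …

M, G, E, K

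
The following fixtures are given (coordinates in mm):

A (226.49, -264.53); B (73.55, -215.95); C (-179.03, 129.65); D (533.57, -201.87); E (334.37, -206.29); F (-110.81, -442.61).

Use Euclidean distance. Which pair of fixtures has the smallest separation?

Pairwise distances:
A–B: √((-152.94)² + (48.58)²) = √(23390.6436 + 2360.0164) = 160.47 mm
A–C: √((-405.52)² + (394.18)²) = √(164446.4704 + 155377.8724) = 565.53 mm
A–D: √((307.08)² + (62.66)²) = √(94298.1264 + 3926.2756) = 313.41 mm
A–E: √((107.88)² + (58.24)²) = √(11638.0944 + 3391.8976) = 122.60 mm
A–F: √((-337.30)² + (-178.08)²) = √(113771.2900 + 31712.4864) = 381.42 mm
B–C: √((-252.58)² + (345.60)²) = √(63796.6564 + 119439.3600) = 428.06 mm
B–D: √((460.02)² + (14.08)²) = √(211618.4004 + 198.2464) = 460.24 mm
B–E: √((260.82)² + (9.66)²) = √(68027.0724 + 93.3156) = 261.00 mm
B–F: √((-184.36)² + (-226.66)²) = √(33988.6096 + 51374.7556) = 292.17 mm
C–D: √((712.60)² + (-331.52)²) = √(507798.7600 + 109905.5104) = 785.94 mm
C–E: √((513.40)² + (-335.94)²) = √(263579.5600 + 112855.6836) = 613.54 mm
C–F: √((68.22)² + (-572.26)²) = √(4653.9684 + 327481.5076) = 576.31 mm
D–E: √((-199.20)² + (-4.42)²) = √(39680.6400 + 19.5364) = 199.25 mm
D–F: √((-644.38)² + (-240.74)²) = √(415225.5844 + 57955.7476) = 687.88 mm
E–F: √((-445.18)² + (-236.32)²) = √(198185.2324 + 55847.1424) = 504.02 mm
Closest pair: A–E at 122.60 mm.

A and E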